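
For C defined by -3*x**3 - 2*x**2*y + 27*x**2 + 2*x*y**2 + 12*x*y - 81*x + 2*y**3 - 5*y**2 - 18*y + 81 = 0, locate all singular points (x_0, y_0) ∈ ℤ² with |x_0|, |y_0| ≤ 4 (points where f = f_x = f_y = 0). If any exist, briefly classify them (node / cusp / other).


Singular points: {(3, 0)}; classification: cusp.

Compute partial derivatives:
  f_x = -9*x**2 - 4*x*y + 54*x + 2*y**2 + 12*y - 81.
  f_y = -2*x**2 + 4*x*y + 12*x + 6*y**2 - 10*y - 18.
Scan x_0 ∈ {−4, ..., 4}. For each x_0, f_y(x_0, y) is a polynomial in y; find its integer roots y ∈ {−4, ..., 4}, then test f_x and f at those candidates.
  x = -4: f_y(-4, y) = 6*y**2 - 26*y - 98; no integer root y with |y| ≤ 4.
  x = -3: f_y(-3, y) = 6*y**2 - 22*y - 72; no integer root y with |y| ≤ 4.
  x = -2: f_y(-2, y) = 6*y**2 - 18*y - 50; no integer root y with |y| ≤ 4.
  x = -1: f_y(-1, y) = 6*y**2 - 14*y - 32; no integer root y with |y| ≤ 4.
  x = 0: f_y(0, y) = 6*y**2 - 10*y - 18; no integer root y with |y| ≤ 4.
  x = 1: f_y(1, y) = 6*y**2 - 6*y - 8; no integer root y with |y| ≤ 4.
  x = 2: f_y(2, y) = 6*y**2 - 2*y - 2; no integer root y with |y| ≤ 4.
  x = 3: f_y(3, y) = 6*y**2 + 2*y; vanishes at y ∈ {0}. (3, 0): f_x = 0, f = 0 — SINGULAR.
  x = 4: f_y(4, y) = 6*y**2 + 6*y - 2; no integer root y with |y| ≤ 4.
Only singular point on the grid: (3, 0).
Classify: substitute x = 3 + u, y = 0 + v and expand: f = -3*u**3 - 2*u**2*v + 2*u*v**2 + 2*v**3 + v**2.
No constant or linear terms (consistent with a singular point). Quadratic part: v**2. Cubic part: -3*u**3 - 2*u**2*v + 2*u*v**2 + 2*v**3.
The quadratic part v**2 is a perfect square, so there is a single (double) tangent line v = 0, i.e. y = 0. Restricting the cubic part to that line (v = 0) leaves -3*u**3 ≠ 0, so f is not divisible by v and the branch is v² ≈ 3*u**3 to lowest order — this is a cusp.
Classification: cusp.


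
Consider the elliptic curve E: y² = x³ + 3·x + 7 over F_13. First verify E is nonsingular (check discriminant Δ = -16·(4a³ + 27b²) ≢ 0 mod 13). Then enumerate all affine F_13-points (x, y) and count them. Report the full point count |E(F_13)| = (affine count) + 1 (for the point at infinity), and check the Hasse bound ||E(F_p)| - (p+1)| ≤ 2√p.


Affine points = {(3, 2), (3, 11), (5, 2), (5, 11), (8, 6), (8, 7), (9, 3), (9, 10), (10, 6), (10, 7), (12, 4), (12, 9)}; affine count = 12; |E(F_13)| = 13.

Discriminant check: Δ ∝ 4a³ + 27b² = 4·3³ + 27·7² = 4·27 + 27·49 ≡ 1 (mod 13). Nonzero ⇒ E is nonsingular.
For each x ∈ F_13, compute rhs = x³ + 3·x + 7 mod 13, then count y ∈ F_13 with y² ≡ rhs.
  x = 0: rhs = 7, matching y values: none (0 points).
  x = 1: rhs = 11, matching y values: none (0 points).
  x = 2: rhs = 8, matching y values: none (0 points).
  x = 3: rhs = 4, matching y values: 2, 11 (2 points).
  x = 4: rhs = 5, matching y values: none (0 points).
  x = 5: rhs = 4, matching y values: 2, 11 (2 points).
  x = 6: rhs = 7, matching y values: none (0 points).
  x = 7: rhs = 7, matching y values: none (0 points).
  x = 8: rhs = 10, matching y values: 6, 7 (2 points).
  x = 9: rhs = 9, matching y values: 3, 10 (2 points).
  x = 10: rhs = 10, matching y values: 6, 7 (2 points).
  x = 11: rhs = 6, matching y values: none (0 points).
  x = 12: rhs = 3, matching y values: 4, 9 (2 points).
Total affine count: 12.
Full point count |E(F_13)| = 12 + 1 = 13.
Hasse bound: |13 − (13+1)| = |-1| = 1 ≤ 2√13 ≈ 7.2111 ✓.


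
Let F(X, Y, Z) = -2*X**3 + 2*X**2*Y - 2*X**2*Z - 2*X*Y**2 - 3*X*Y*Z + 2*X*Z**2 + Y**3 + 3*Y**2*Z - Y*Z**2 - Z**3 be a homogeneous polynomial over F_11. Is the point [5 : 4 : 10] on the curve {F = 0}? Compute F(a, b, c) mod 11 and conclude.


F(5,4,10) ≡ 0 (mod 11); P is on the curve.

Evaluate F(5, 4, 10) term-by-term (mod 11).
  -2*X**3 ↦ -2·125·1·1 = -250
  2*X**2*Y ↦ 2·25·4·1 = 200
  -2*X**2*Z ↦ -2·25·1·10 = -500
  -2*X*Y**2 ↦ -2·5·16·1 = -160
  -3*X*Y*Z ↦ -3·5·4·10 = -600
  2*X*Z**2 ↦ 2·5·1·100 = 1000
  Y**3 ↦ 1·1·64·1 = 64
  3*Y**2*Z ↦ 3·1·16·10 = 480
  -Y*Z**2 ↦ -1·1·4·100 = -400
  -Z**3 ↦ -1·1·1·1000 = -1000
Sum: F(5, 4, 10) = (-250) + (200) + (-500) + (-160) + (-600) + (1000) + (64) + (480) + (-400) + (-1000) = -1166.
Reducing mod 11: -1166 ≡ 0 (mod 11).
Since F(a, b, c) ≡ 0 (mod 11), P lies on the curve.


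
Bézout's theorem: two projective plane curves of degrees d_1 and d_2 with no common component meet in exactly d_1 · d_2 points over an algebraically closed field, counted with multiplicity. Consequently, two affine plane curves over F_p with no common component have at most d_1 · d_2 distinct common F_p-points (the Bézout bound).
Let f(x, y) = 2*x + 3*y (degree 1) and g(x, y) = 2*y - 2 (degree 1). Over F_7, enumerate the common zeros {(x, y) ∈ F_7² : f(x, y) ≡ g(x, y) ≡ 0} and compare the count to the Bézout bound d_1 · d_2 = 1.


Common zeros: {(2, 1)}; count = 1; Bézout bound = 1.

deg(f) = 1, deg(g) = 1, so Bézout bound = 1.
Scan x ∈ F_7. For each x, list the y ∈ F_7 with f(x, y) ≡ 0 and those with g(x, y) ≡ 0 (mod 7); the common zeros in that column are the intersection.
  x = 0: f ≡ 0 at y ∈ {0}; g ≡ 0 at y ∈ {1}; common: ∅.
  x = 1: f ≡ 0 at y ∈ {4}; g ≡ 0 at y ∈ {1}; common: ∅.
  x = 2: f ≡ 0 at y ∈ {1}; g ≡ 0 at y ∈ {1}; common: {1}.
  x = 3: f ≡ 0 at y ∈ {5}; g ≡ 0 at y ∈ {1}; common: ∅.
  x = 4: f ≡ 0 at y ∈ {2}; g ≡ 0 at y ∈ {1}; common: ∅.
  x = 5: f ≡ 0 at y ∈ {6}; g ≡ 0 at y ∈ {1}; common: ∅.
  x = 6: f ≡ 0 at y ∈ {3}; g ≡ 0 at y ∈ {1}; common: ∅.
Collecting: common zeros = {(2, 1)}, so the count is 1.
Comparison with the Bézout bound: 1 ≤ 1 = deg(f)·deg(g), as expected for curves with no common component (the bound is attained).


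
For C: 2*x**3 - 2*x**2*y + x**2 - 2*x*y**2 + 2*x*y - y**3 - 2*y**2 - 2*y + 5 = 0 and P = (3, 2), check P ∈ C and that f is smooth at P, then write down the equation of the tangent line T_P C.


Tangent line at P: 32*x - 58*y + 20 = 0.

Step 1: f(3, 2) = 0, so P lies on C.
Step 2: partial derivatives
  f_x(x, y) = 6*x**2 - 4*x*y + 2*x - 2*y**2 + 2*y, f_y(x, y) = -2*x**2 - 4*x*y + 2*x - 3*y**2 - 4*y - 2.
  f_x(P) = 32, f_y(P) = -58 (gradient nonzero, so P is smooth).
Step 3: tangent line at P: 32·(x − 3) + -58·(y − 2) = 0.
Expanding: 32*x - 58*y + 20 = 0.


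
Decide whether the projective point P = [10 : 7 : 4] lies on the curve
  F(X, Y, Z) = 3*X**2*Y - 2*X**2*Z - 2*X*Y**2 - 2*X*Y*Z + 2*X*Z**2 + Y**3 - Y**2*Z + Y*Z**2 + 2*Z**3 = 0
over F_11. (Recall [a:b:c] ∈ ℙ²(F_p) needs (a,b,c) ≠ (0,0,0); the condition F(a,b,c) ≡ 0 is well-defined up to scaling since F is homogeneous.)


F(10,7,4) ≡ 5 (mod 11); P is NOT on the curve.

Evaluate F(10, 7, 4) term-by-term (mod 11).
  3*X**2*Y ↦ 3·100·7·1 = 2100
  -2*X**2*Z ↦ -2·100·1·4 = -800
  -2*X*Y**2 ↦ -2·10·49·1 = -980
  -2*X*Y*Z ↦ -2·10·7·4 = -560
  2*X*Z**2 ↦ 2·10·1·16 = 320
  Y**3 ↦ 1·1·343·1 = 343
  -Y**2*Z ↦ -1·1·49·4 = -196
  Y*Z**2 ↦ 1·1·7·16 = 112
  2*Z**3 ↦ 2·1·1·64 = 128
Sum: F(10, 7, 4) = (2100) + (-800) + (-980) + (-560) + (320) + (343) + (-196) + (112) + (128) = 467.
Reducing mod 11: 467 ≡ 5 (mod 11).
Since F(a, b, c) ≡ 5 ≠ 0 (mod 11), P does NOT lie on the curve.


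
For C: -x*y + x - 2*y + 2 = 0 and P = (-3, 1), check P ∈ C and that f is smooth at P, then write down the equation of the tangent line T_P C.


Tangent line at P: y - 1 = 0.

Step 1: f(-3, 1) = 0, so P lies on C.
Step 2: partial derivatives
  f_x(x, y) = 1 - y, f_y(x, y) = -x - 2.
  f_x(P) = 0, f_y(P) = 1 (gradient nonzero, so P is smooth).
Step 3: tangent line at P: 0·(x − -3) + 1·(y − 1) = 0.
Expanding: y - 1 = 0.


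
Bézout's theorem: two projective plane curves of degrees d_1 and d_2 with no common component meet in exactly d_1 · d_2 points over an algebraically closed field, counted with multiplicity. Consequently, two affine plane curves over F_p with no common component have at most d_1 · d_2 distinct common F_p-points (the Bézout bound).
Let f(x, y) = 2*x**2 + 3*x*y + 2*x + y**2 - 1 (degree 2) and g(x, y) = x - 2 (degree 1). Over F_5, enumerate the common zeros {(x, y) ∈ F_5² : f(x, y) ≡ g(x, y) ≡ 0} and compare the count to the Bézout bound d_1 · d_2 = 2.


Common zeros: ∅; count = 0; Bézout bound = 2.

deg(f) = 2, deg(g) = 1, so Bézout bound = 2.
Scan x ∈ F_5. For each x, list the y ∈ F_5 with f(x, y) ≡ 0 and those with g(x, y) ≡ 0 (mod 5); the common zeros in that column are the intersection.
  x = 0: f ≡ 0 at y ∈ {1, 4}; g ≡ 0 at y ∈ ∅; common: ∅.
  x = 1: f ≡ 0 at y ∈ ∅; g ≡ 0 at y ∈ ∅; common: ∅.
  x = 2: f ≡ 0 at y ∈ ∅; g ≡ 0 at y ∈ {0, 1, 2, 3, 4}; common: ∅.
  x = 3: f ≡ 0 at y ∈ {2, 4}; g ≡ 0 at y ∈ ∅; common: ∅.
  x = 4: f ≡ 0 at y ∈ ∅; g ≡ 0 at y ∈ ∅; common: ∅.
Collecting: common zeros = ∅, so the count is 0.
Comparison with the Bézout bound: 0 ≤ 2 = deg(f)·deg(g), as expected for curves with no common component (the affine F_5-count falls short of the bound because intersections may lie at infinity, over extension fields, or carry multiplicity).


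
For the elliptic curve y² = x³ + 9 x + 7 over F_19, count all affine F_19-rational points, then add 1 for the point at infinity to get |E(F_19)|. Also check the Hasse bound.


Affine points = {(0, 8), (0, 11), (1, 6), (1, 13), (3, 2), (3, 17), (5, 5), (5, 14), (6, 7), (6, 12), (9, 0), (12, 0), (17, 0), (18, 4), (18, 15)}; affine count = 15; |E(F_19)| = 16.

Discriminant check: Δ ∝ 4a³ + 27b² = 4·9³ + 27·7² = 4·729 + 27·49 ≡ 2 (mod 19). Nonzero ⇒ E is nonsingular.
For each x ∈ F_19, compute rhs = x³ + 9·x + 7 mod 19, then count y ∈ F_19 with y² ≡ rhs.
  x = 0: rhs = 7, matching y values: 8, 11 (2 points).
  x = 1: rhs = 17, matching y values: 6, 13 (2 points).
  x = 2: rhs = 14, matching y values: none (0 points).
  x = 3: rhs = 4, matching y values: 2, 17 (2 points).
  x = 4: rhs = 12, matching y values: none (0 points).
  x = 5: rhs = 6, matching y values: 5, 14 (2 points).
  x = 6: rhs = 11, matching y values: 7, 12 (2 points).
  x = 7: rhs = 14, matching y values: none (0 points).
  x = 8: rhs = 2, matching y values: none (0 points).
  x = 9: rhs = 0, matching y values: 0 (1 points).
  x = 10: rhs = 14, matching y values: none (0 points).
  x = 11: rhs = 12, matching y values: none (0 points).
  x = 12: rhs = 0, matching y values: 0 (1 points).
  x = 13: rhs = 3, matching y values: none (0 points).
  x = 14: rhs = 8, matching y values: none (0 points).
  x = 15: rhs = 2, matching y values: none (0 points).
  x = 16: rhs = 10, matching y values: none (0 points).
  x = 17: rhs = 0, matching y values: 0 (1 points).
  x = 18: rhs = 16, matching y values: 4, 15 (2 points).
Total affine count: 15.
Full point count |E(F_19)| = 15 + 1 = 16.
Hasse bound: |16 − (19+1)| = |-4| = 4 ≤ 2√19 ≈ 8.7178 ✓.


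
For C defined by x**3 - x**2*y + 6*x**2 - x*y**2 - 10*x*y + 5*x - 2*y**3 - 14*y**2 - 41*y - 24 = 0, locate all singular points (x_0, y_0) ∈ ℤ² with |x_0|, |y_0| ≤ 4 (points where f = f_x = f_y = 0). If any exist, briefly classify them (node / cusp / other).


Singular points: {(-3, -2)}; classification: node.

Compute partial derivatives:
  f_x = 3*x**2 - 2*x*y + 12*x - y**2 - 10*y + 5.
  f_y = -x**2 - 2*x*y - 10*x - 6*y**2 - 28*y - 41.
Scan x_0 ∈ {−4, ..., 4}. For each x_0, f_y(x_0, y) is a polynomial in y; find its integer roots y ∈ {−4, ..., 4}, then test f_x and f at those candidates.
  x = -4: f_y(-4, y) = -6*y**2 - 20*y - 17; no integer root y with |y| ≤ 4.
  x = -3: f_y(-3, y) = -6*y**2 - 22*y - 20; vanishes at y ∈ {-2}. (-3, -2): f_x = 0, f = 0 — SINGULAR.
  x = -2: f_y(-2, y) = -6*y**2 - 24*y - 25; no integer root y with |y| ≤ 4.
  x = -1: f_y(-1, y) = -6*y**2 - 26*y - 32; no integer root y with |y| ≤ 4.
  x = 0: f_y(0, y) = -6*y**2 - 28*y - 41; no integer root y with |y| ≤ 4.
  x = 1: f_y(1, y) = -6*y**2 - 30*y - 52; no integer root y with |y| ≤ 4.
  x = 2: f_y(2, y) = -6*y**2 - 32*y - 65; no integer root y with |y| ≤ 4.
  x = 3: f_y(3, y) = -6*y**2 - 34*y - 80; no integer root y with |y| ≤ 4.
  x = 4: f_y(4, y) = -6*y**2 - 36*y - 97; no integer root y with |y| ≤ 4.
Only singular point on the grid: (-3, -2).
Classify: substitute x = -3 + u, y = -2 + v and expand: f = u**3 - u**2*v - u**2 - u*v**2 - 2*v**3 + v**2.
No constant or linear terms (consistent with a singular point). Quadratic part: -u**2 + v**2. Cubic part: u**3 - u**2*v - u*v**2 - 2*v**3.
The quadratic part v**2 - u**2 = (v − u)(v + u) splits into two distinct linear factors, so there are two distinct tangent lines y − -2 = ±(x − -3) — this is a node (ordinary double point).
Classification: node.


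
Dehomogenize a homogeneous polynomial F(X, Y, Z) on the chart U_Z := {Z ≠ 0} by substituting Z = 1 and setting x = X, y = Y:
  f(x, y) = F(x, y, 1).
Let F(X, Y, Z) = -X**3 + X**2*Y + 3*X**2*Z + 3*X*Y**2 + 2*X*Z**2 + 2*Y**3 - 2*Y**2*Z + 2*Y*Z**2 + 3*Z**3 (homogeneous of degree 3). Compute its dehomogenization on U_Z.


f(x, y) = -x**3 + x**2*y + 3*x**2 + 3*x*y**2 + 2*x + 2*y**3 - 2*y**2 + 2*y + 3

On U_Z we set Z = 1. Each monomial c·X^i·Y^j·Z^k in F becomes c·x^i·y^j·1^k = c·x^i·y^j.
Substituting Z = 1: F(X, Y, 1) = -x**3 + x**2*y + 3*x**2 + 3*x*y**2 + 2*x + 2*y**3 - 2*y**2 + 2*y + 3.
Note: deg(f) ≤ deg(F) = 3; strict inequality happens when F is divisible by Z (lost terms).


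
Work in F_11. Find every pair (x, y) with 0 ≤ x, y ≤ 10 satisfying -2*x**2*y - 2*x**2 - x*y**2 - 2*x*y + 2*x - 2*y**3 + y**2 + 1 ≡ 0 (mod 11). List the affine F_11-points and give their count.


Affine F_11-points: {(0, 1), (0, 2), (0, 3), (1, 4), (2, 9), (3, 0), (4, 6), (6, 10), (7, 8), (8, 1), (8, 3), (8, 9), (9, 0), (10, 2), (10, 4), (10, 6)}; count = 16.

For each of the 121 pairs (x, y) ∈ F_11², evaluate f(x, y) mod 11. Record the zeros.
  x = 0: [0↦1, 1↦0, 2↦0, 3↦0, 4↦10, 5↦7, 6↦1, 7↦2, 8↦9, 9↦10, 10↦4]  zeros at y ∈ {1, 2, 3}
  x = 1: [0↦1, 1↦6, 2↦10, 3↦1, 4↦0, 5↦6, 6↦7, 7↦2, 8↦1, 9↦3, 10↦7]  zeros at y ∈ {4}
  x = 2: [0↦8, 1↦4, 2↦8, 3↦8, 4↦3, 5↦3, 6↦7, 7↦3, 8↦1, 9↦0, 10↦10]  zeros at y ∈ {9}
  x = 3: [0↦0, 1↦5, 2↦5, 3↦10, 4↦8, 5↦9, 6↦1, 7↦5, 8↦9, 9↦1, 10↦2]  zeros at y ∈ {0}
  x = 4: [0↦10, 1↦9, 2↦1, 3↦7, 4↦4, 5↦2, 6↦0, 7↦8, 8↦3, 9↦6, 10↦5]  zeros at y ∈ {6}
  x = 5: [0↦5, 1↦5, 2↦7, 3↦10, 4↦2, 5↦4, 6↦4, 7↦1, 8↦5, 9↦4, 10↦8]  zeros at y ∈ ∅
  x = 6: [0↦7, 1↦4, 2↦1, 3↦8, 4↦2, 5↦4, 6↦2, 7↦6, 8↦4, 9↦6, 10↦0]  zeros at y ∈ {10}
  x = 7: [0↦5, 1↦6, 2↦5, 3↦1, 4↦4, 5↦2, 6↦5, 7↦1, 8↦0, 9↦1, 10↦3]  zeros at y ∈ {8}
  x = 8: [0↦10, 1↦0, 2↦8, 3↦0, 4↦8, 5↦9, 6↦2, 7↦8, 8↦4, 9↦0, 10↦6]  zeros at y ∈ {1, 3, 9}
  x = 9: [0↦0, 1↦8, 2↦10, 3↦5, 4↦3, 5↦3, 6↦4, 7↦5, 8↦5, 9↦3, 10↦9]  zeros at y ∈ {0}
  x = 10: [0↦8, 1↦8, 2↦0, 3↦5, 4↦0, 5↦6, 6↦0, 7↦3, 8↦3, 9↦10, 10↦1]  zeros at y ∈ {2, 4, 6}
Collecting zeros: affine points = {(0, 1), (0, 2), (0, 3), (1, 4), (2, 9), (3, 0), (4, 6), (6, 10), (7, 8), (8, 1), (8, 3), (8, 9), (9, 0), (10, 2), (10, 4), (10, 6)}.
Total count |C(F_11)_aff| = 16.


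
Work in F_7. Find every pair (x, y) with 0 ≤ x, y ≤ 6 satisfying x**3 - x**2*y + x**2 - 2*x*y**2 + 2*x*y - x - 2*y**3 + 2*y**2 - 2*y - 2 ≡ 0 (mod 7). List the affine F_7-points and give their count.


Affine F_7-points: {(0, 2), (1, 4), (2, 3), (4, 1), (4, 2), (5, 5), (5, 6)}; count = 7.

For each of the 49 pairs (x, y) ∈ F_7², evaluate f(x, y) mod 7. Record the zeros.
  x = 0: [0↦5, 1↦3, 2↦0, 3↦5, 4↦6, 5↦5, 6↦4]  zeros at y ∈ {2}
  x = 1: [0↦6, 1↦3, 2↦2, 3↦5, 4↦0, 5↦3, 6↦2]  zeros at y ∈ {4}
  x = 2: [0↦1, 1↦2, 2↦1, 3↦0, 4↦1, 5↦6, 6↦3]  zeros at y ∈ {3}
  x = 3: [0↦3, 1↦6, 2↦3, 3↦3, 4↦1, 5↦6, 6↦6]  zeros at y ∈ ∅
  x = 4: [0↦4, 1↦0, 2↦0, 3↦6, 4↦6, 5↦2, 6↦3]  zeros at y ∈ {1, 2}
  x = 5: [0↦3, 1↦4, 2↦5, 3↦1, 4↦1, 5↦0, 6↦0]  zeros at y ∈ {5, 6}
  x = 6: [0↦6, 1↦3, 2↦3, 3↦1, 4↦6, 5↦6, 6↦3]  zeros at y ∈ ∅
Collecting zeros: affine points = {(0, 2), (1, 4), (2, 3), (4, 1), (4, 2), (5, 5), (5, 6)}.
Total count |C(F_7)_aff| = 7.


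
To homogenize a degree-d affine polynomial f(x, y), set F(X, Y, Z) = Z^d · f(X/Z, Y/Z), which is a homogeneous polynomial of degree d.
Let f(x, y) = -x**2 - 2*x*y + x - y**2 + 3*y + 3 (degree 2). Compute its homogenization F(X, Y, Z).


F(X, Y, Z) = -X**2 - 2*X*Y + X*Z - Y**2 + 3*Y*Z + 3*Z**2

deg(f) = 2.
Substitute x = X/Z, y = Y/Z into f, then multiply by Z^2.
  monomial -1·x^2·y^0 ↦ -1·X^2·Y^0·Z^0.
  monomial -2·x^1·y^1 ↦ -2·X^1·Y^1·Z^0.
  monomial 1·x^1·y^0 ↦ 1·X^1·Y^0·Z^1.
  monomial -1·x^0·y^2 ↦ -1·X^0·Y^2·Z^0.
  monomial 3·x^0·y^1 ↦ 3·X^0·Y^1·Z^1.
  monomial 3·x^0·y^0 ↦ 3·X^0·Y^0·Z^2.
Collecting: F(X, Y, Z) = -X**2 - 2*X*Y + X*Z - Y**2 + 3*Y*Z + 3*Z**2.


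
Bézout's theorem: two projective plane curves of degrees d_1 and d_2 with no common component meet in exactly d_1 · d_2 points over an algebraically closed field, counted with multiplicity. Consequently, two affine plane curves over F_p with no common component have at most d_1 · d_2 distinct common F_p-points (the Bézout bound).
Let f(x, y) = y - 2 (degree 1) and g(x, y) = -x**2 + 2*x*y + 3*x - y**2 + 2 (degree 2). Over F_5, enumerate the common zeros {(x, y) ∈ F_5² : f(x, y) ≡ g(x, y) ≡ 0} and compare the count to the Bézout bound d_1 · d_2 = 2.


Common zeros: {(3, 2), (4, 2)}; count = 2; Bézout bound = 2.

deg(f) = 1, deg(g) = 2, so Bézout bound = 2.
Scan x ∈ F_5. For each x, list the y ∈ F_5 with f(x, y) ≡ 0 and those with g(x, y) ≡ 0 (mod 5); the common zeros in that column are the intersection.
  x = 0: f ≡ 0 at y ∈ {2}; g ≡ 0 at y ∈ ∅; common: ∅.
  x = 1: f ≡ 0 at y ∈ {2}; g ≡ 0 at y ∈ {1}; common: ∅.
  x = 2: f ≡ 0 at y ∈ {2}; g ≡ 0 at y ∈ ∅; common: ∅.
  x = 3: f ≡ 0 at y ∈ {2}; g ≡ 0 at y ∈ {2, 4}; common: {2}.
  x = 4: f ≡ 0 at y ∈ {2}; g ≡ 0 at y ∈ {1, 2}; common: {2}.
Collecting: common zeros = {(3, 2), (4, 2)}, so the count is 2.
Comparison with the Bézout bound: 2 ≤ 2 = deg(f)·deg(g), as expected for curves with no common component (the bound is attained).


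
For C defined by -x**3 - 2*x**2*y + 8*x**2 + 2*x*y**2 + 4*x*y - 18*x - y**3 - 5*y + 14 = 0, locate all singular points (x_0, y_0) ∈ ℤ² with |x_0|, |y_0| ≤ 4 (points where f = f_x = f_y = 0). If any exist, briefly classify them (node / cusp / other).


Singular points: {(2, 1)}; classification: cusp.

Compute partial derivatives:
  f_x = -3*x**2 - 4*x*y + 16*x + 2*y**2 + 4*y - 18.
  f_y = -2*x**2 + 4*x*y + 4*x - 3*y**2 - 5.
Scan x_0 ∈ {−4, ..., 4}. For each x_0, f_y(x_0, y) is a polynomial in y; find its integer roots y ∈ {−4, ..., 4}, then test f_x and f at those candidates.
  x = -4: f_y(-4, y) = -3*y**2 - 16*y - 53; no integer root y with |y| ≤ 4.
  x = -3: f_y(-3, y) = -3*y**2 - 12*y - 35; no integer root y with |y| ≤ 4.
  x = -2: f_y(-2, y) = -3*y**2 - 8*y - 21; no integer root y with |y| ≤ 4.
  x = -1: f_y(-1, y) = -3*y**2 - 4*y - 11; no integer root y with |y| ≤ 4.
  x = 0: f_y(0, y) = -3*y**2 - 5; no integer root y with |y| ≤ 4.
  x = 1: f_y(1, y) = -3*y**2 + 4*y - 3; no integer root y with |y| ≤ 4.
  x = 2: f_y(2, y) = -3*y**2 + 8*y - 5; vanishes at y ∈ {1}. (2, 1): f_x = 0, f = 0 — SINGULAR.
  x = 3: f_y(3, y) = -3*y**2 + 12*y - 11; no integer root y with |y| ≤ 4.
  x = 4: f_y(4, y) = -3*y**2 + 16*y - 21; vanishes at y ∈ {3}. (4, 3): f_x = -20 ≠ 0.
Only singular point on the grid: (2, 1).
Classify: substitute x = 2 + u, y = 1 + v and expand: f = -u**3 - 2*u**2*v + 2*u*v**2 - v**3 + v**2.
No constant or linear terms (consistent with a singular point). Quadratic part: v**2. Cubic part: -u**3 - 2*u**2*v + 2*u*v**2 - v**3.
The quadratic part v**2 is a perfect square, so there is a single (double) tangent line v = 0, i.e. y = 1. Restricting the cubic part to that line (v = 0) leaves -u**3 ≠ 0, so f is not divisible by v and the branch is v² ≈ u**3 to lowest order — this is a cusp.
Classification: cusp.


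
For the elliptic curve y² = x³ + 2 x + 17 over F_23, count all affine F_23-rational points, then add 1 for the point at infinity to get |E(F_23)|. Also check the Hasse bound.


Affine points = {(2, 11), (2, 12), (3, 2), (3, 21), (7, 11), (7, 12), (8, 4), (8, 19), (10, 5), (10, 18), (11, 6), (11, 17), (13, 3), (13, 20), (14, 11), (14, 12), (15, 8), (15, 15)}; affine count = 18; |E(F_23)| = 19.

Discriminant check: Δ ∝ 4a³ + 27b² = 4·2³ + 27·17² = 4·8 + 27·289 ≡ 15 (mod 23). Nonzero ⇒ E is nonsingular.
For each x ∈ F_23, compute rhs = x³ + 2·x + 17 mod 23, then count y ∈ F_23 with y² ≡ rhs.
  x = 0: rhs = 17, matching y values: none (0 points).
  x = 1: rhs = 20, matching y values: none (0 points).
  x = 2: rhs = 6, matching y values: 11, 12 (2 points).
  x = 3: rhs = 4, matching y values: 2, 21 (2 points).
  x = 4: rhs = 20, matching y values: none (0 points).
  x = 5: rhs = 14, matching y values: none (0 points).
  x = 6: rhs = 15, matching y values: none (0 points).
  x = 7: rhs = 6, matching y values: 11, 12 (2 points).
  x = 8: rhs = 16, matching y values: 4, 19 (2 points).
  x = 9: rhs = 5, matching y values: none (0 points).
  x = 10: rhs = 2, matching y values: 5, 18 (2 points).
  x = 11: rhs = 13, matching y values: 6, 17 (2 points).
  x = 12: rhs = 21, matching y values: none (0 points).
  x = 13: rhs = 9, matching y values: 3, 20 (2 points).
  x = 14: rhs = 6, matching y values: 11, 12 (2 points).
  x = 15: rhs = 18, matching y values: 8, 15 (2 points).
  x = 16: rhs = 5, matching y values: none (0 points).
  x = 17: rhs = 19, matching y values: none (0 points).
  x = 18: rhs = 20, matching y values: none (0 points).
  x = 19: rhs = 14, matching y values: none (0 points).
  x = 20: rhs = 7, matching y values: none (0 points).
  x = 21: rhs = 5, matching y values: none (0 points).
  x = 22: rhs = 14, matching y values: none (0 points).
Total affine count: 18.
Full point count |E(F_23)| = 18 + 1 = 19.
Hasse bound: |19 − (23+1)| = |-5| = 5 ≤ 2√23 ≈ 9.5917 ✓.


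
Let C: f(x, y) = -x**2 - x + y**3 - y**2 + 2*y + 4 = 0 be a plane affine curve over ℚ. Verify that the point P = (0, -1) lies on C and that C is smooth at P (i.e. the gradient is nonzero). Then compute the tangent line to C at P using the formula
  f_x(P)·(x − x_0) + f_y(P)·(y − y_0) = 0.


Tangent line at P: -x + 7*y + 7 = 0.

Step 1: f(0, -1) = 0, so P lies on C.
Step 2: partial derivatives
  f_x(x, y) = -2*x - 1, f_y(x, y) = 3*y**2 - 2*y + 2.
  f_x(P) = -1, f_y(P) = 7 (gradient nonzero, so P is smooth).
Step 3: tangent line at P: -1·(x − 0) + 7·(y − -1) = 0.
Expanding: -x + 7*y + 7 = 0.


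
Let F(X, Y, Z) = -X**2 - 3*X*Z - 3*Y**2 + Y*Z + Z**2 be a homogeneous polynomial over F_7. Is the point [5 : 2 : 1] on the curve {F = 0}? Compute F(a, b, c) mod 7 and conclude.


F(5,2,1) ≡ 0 (mod 7); P is on the curve.

Evaluate F(5, 2, 1) term-by-term (mod 7).
  -X**2 ↦ -1·25·1·1 = -25
  -3*X*Z ↦ -3·5·1·1 = -15
  -3*Y**2 ↦ -3·1·4·1 = -12
  Y*Z ↦ 1·1·2·1 = 2
  Z**2 ↦ 1·1·1·1 = 1
Sum: F(5, 2, 1) = (-25) + (-15) + (-12) + (2) + (1) = -49.
Reducing mod 7: -49 ≡ 0 (mod 7).
Since F(a, b, c) ≡ 0 (mod 7), P lies on the curve.


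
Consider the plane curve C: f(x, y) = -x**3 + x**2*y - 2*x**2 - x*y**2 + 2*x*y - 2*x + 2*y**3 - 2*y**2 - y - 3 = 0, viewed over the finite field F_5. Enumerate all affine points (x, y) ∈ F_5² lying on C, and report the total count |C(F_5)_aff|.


Affine F_5-points: {(0, 3), (1, 2), (1, 3), (1, 4), (3, 2), (3, 4)}; count = 6.

For each of the 25 pairs (x, y) ∈ F_5², evaluate f(x, y) mod 5. Record the zeros.
  x = 0: [0↦2, 1↦1, 2↦3, 3↦0, 4↦4]  zeros at y ∈ {3}
  x = 1: [0↦2, 1↦3, 2↦0, 3↦0, 4↦0]  zeros at y ∈ {2, 3, 4}
  x = 2: [0↦2, 1↦2, 2↦1, 3↦1, 4↦4]  zeros at y ∈ ∅
  x = 3: [0↦1, 1↦2, 2↦0, 3↦2, 4↦0]  zeros at y ∈ {2, 4}
  x = 4: [0↦3, 1↦2, 2↦1, 3↦2, 4↦2]  zeros at y ∈ ∅
Collecting zeros: affine points = {(0, 3), (1, 2), (1, 3), (1, 4), (3, 2), (3, 4)}.
Total count |C(F_5)_aff| = 6.


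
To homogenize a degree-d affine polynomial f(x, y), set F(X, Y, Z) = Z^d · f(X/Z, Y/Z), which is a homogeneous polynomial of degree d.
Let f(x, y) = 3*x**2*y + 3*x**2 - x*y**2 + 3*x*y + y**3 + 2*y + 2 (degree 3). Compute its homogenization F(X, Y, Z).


F(X, Y, Z) = 3*X**2*Y + 3*X**2*Z - X*Y**2 + 3*X*Y*Z + Y**3 + 2*Y*Z**2 + 2*Z**3

deg(f) = 3.
Substitute x = X/Z, y = Y/Z into f, then multiply by Z^3.
  monomial 3·x^2·y^1 ↦ 3·X^2·Y^1·Z^0.
  monomial 3·x^2·y^0 ↦ 3·X^2·Y^0·Z^1.
  monomial -1·x^1·y^2 ↦ -1·X^1·Y^2·Z^0.
  monomial 3·x^1·y^1 ↦ 3·X^1·Y^1·Z^1.
  monomial 1·x^0·y^3 ↦ 1·X^0·Y^3·Z^0.
  monomial 2·x^0·y^1 ↦ 2·X^0·Y^1·Z^2.
  monomial 2·x^0·y^0 ↦ 2·X^0·Y^0·Z^3.
Collecting: F(X, Y, Z) = 3*X**2*Y + 3*X**2*Z - X*Y**2 + 3*X*Y*Z + Y**3 + 2*Y*Z**2 + 2*Z**3.


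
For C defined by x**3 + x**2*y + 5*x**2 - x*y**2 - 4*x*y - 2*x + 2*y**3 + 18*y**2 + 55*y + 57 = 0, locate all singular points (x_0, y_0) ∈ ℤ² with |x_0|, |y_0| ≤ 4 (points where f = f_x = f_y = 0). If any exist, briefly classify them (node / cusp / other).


Singular points: {(-1, -3)}; classification: node.

Compute partial derivatives:
  f_x = 3*x**2 + 2*x*y + 10*x - y**2 - 4*y - 2.
  f_y = x**2 - 2*x*y - 4*x + 6*y**2 + 36*y + 55.
Scan x_0 ∈ {−4, ..., 4}. For each x_0, f_y(x_0, y) is a polynomial in y; find its integer roots y ∈ {−4, ..., 4}, then test f_x and f at those candidates.
  x = -4: f_y(-4, y) = 6*y**2 + 44*y + 87; no integer root y with |y| ≤ 4.
  x = -3: f_y(-3, y) = 6*y**2 + 42*y + 76; no integer root y with |y| ≤ 4.
  x = -2: f_y(-2, y) = 6*y**2 + 40*y + 67; no integer root y with |y| ≤ 4.
  x = -1: f_y(-1, y) = 6*y**2 + 38*y + 60; vanishes at y ∈ {-3}. (-1, -3): f_x = 0, f = 0 — SINGULAR.
  x = 0: f_y(0, y) = 6*y**2 + 36*y + 55; no integer root y with |y| ≤ 4.
  x = 1: f_y(1, y) = 6*y**2 + 34*y + 52; no integer root y with |y| ≤ 4.
  x = 2: f_y(2, y) = 6*y**2 + 32*y + 51; no integer root y with |y| ≤ 4.
  x = 3: f_y(3, y) = 6*y**2 + 30*y + 52; no integer root y with |y| ≤ 4.
  x = 4: f_y(4, y) = 6*y**2 + 28*y + 55; no integer root y with |y| ≤ 4.
Only singular point on the grid: (-1, -3).
Classify: substitute x = -1 + u, y = -3 + v and expand: f = u**3 + u**2*v - u**2 - u*v**2 + 2*v**3 + v**2.
No constant or linear terms (consistent with a singular point). Quadratic part: -u**2 + v**2. Cubic part: u**3 + u**2*v - u*v**2 + 2*v**3.
The quadratic part v**2 - u**2 = (v − u)(v + u) splits into two distinct linear factors, so there are two distinct tangent lines y − -3 = ±(x − -1) — this is a node (ordinary double point).
Classification: node.


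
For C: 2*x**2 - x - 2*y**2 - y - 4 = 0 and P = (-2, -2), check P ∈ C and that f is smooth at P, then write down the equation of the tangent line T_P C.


Tangent line at P: -9*x + 7*y - 4 = 0.

Step 1: f(-2, -2) = 0, so P lies on C.
Step 2: partial derivatives
  f_x(x, y) = 4*x - 1, f_y(x, y) = -4*y - 1.
  f_x(P) = -9, f_y(P) = 7 (gradient nonzero, so P is smooth).
Step 3: tangent line at P: -9·(x − -2) + 7·(y − -2) = 0.
Expanding: -9*x + 7*y - 4 = 0.


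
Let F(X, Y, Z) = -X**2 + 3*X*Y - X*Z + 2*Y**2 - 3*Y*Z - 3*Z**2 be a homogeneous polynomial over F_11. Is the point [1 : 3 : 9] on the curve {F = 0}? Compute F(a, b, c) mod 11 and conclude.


F(1,3,9) ≡ 1 (mod 11); P is NOT on the curve.

Evaluate F(1, 3, 9) term-by-term (mod 11).
  -X**2 ↦ -1·1·1·1 = -1
  3*X*Y ↦ 3·1·3·1 = 9
  -X*Z ↦ -1·1·1·9 = -9
  2*Y**2 ↦ 2·1·9·1 = 18
  -3*Y*Z ↦ -3·1·3·9 = -81
  -3*Z**2 ↦ -3·1·1·81 = -243
Sum: F(1, 3, 9) = (-1) + (9) + (-9) + (18) + (-81) + (-243) = -307.
Reducing mod 11: -307 ≡ 1 (mod 11).
Since F(a, b, c) ≡ 1 ≠ 0 (mod 11), P does NOT lie on the curve.


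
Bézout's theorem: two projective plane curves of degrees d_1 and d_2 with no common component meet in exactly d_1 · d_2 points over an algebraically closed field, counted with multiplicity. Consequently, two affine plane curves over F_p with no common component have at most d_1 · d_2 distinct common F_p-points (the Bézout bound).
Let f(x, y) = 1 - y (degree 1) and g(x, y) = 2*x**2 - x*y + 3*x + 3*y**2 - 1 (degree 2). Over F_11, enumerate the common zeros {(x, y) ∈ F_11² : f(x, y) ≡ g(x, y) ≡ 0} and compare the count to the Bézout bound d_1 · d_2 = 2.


Common zeros: ∅; count = 0; Bézout bound = 2.

deg(f) = 1, deg(g) = 2, so Bézout bound = 2.
Scan x ∈ F_11. For each x, list the y ∈ F_11 with f(x, y) ≡ 0 and those with g(x, y) ≡ 0 (mod 11); the common zeros in that column are the intersection.
  x = 0: f ≡ 0 at y ∈ {1}; g ≡ 0 at y ∈ {2, 9}; common: ∅.
  x = 1: f ≡ 0 at y ∈ {1}; g ≡ 0 at y ∈ ∅; common: ∅.
  x = 2: f ≡ 0 at y ∈ {1}; g ≡ 0 at y ∈ ∅; common: ∅.
  x = 3: f ≡ 0 at y ∈ {1}; g ≡ 0 at y ∈ {3, 9}; common: ∅.
  x = 4: f ≡ 0 at y ∈ {1}; g ≡ 0 at y ∈ ∅; common: ∅.
  x = 5: f ≡ 0 at y ∈ {1}; g ≡ 0 at y ∈ {2, 7}; common: ∅.
  x = 6: f ≡ 0 at y ∈ {1}; g ≡ 0 at y ∈ ∅; common: ∅.
  x = 7: f ≡ 0 at y ∈ {1}; g ≡ 0 at y ∈ ∅; common: ∅.
  x = 8: f ≡ 0 at y ∈ {1}; g ≡ 0 at y ∈ {3, 7}; common: ∅.
  x = 9: f ≡ 0 at y ∈ {1}; g ≡ 0 at y ∈ {6, 8}; common: ∅.
  x = 10: f ≡ 0 at y ∈ {1}; g ≡ 0 at y ∈ {8, 10}; common: ∅.
Collecting: common zeros = ∅, so the count is 0.
Comparison with the Bézout bound: 0 ≤ 2 = deg(f)·deg(g), as expected for curves with no common component (the affine F_11-count falls short of the bound because intersections may lie at infinity, over extension fields, or carry multiplicity).


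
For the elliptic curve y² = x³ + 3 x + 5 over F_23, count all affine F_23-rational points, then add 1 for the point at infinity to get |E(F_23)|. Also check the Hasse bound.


Affine points = {(1, 3), (1, 20), (3, 8), (3, 15), (4, 9), (4, 14), (6, 3), (6, 20), (7, 1), (7, 22), (8, 9), (8, 14), (9, 5), (9, 18), (10, 0), (11, 9), (11, 14), (14, 10), (14, 13), (16, 3), (16, 20), (17, 1), (17, 22), (18, 7), (18, 16), (22, 1), (22, 22)}; affine count = 27; |E(F_23)| = 28.

Discriminant check: Δ ∝ 4a³ + 27b² = 4·3³ + 27·5² = 4·27 + 27·25 ≡ 1 (mod 23). Nonzero ⇒ E is nonsingular.
For each x ∈ F_23, compute rhs = x³ + 3·x + 5 mod 23, then count y ∈ F_23 with y² ≡ rhs.
  x = 0: rhs = 5, matching y values: none (0 points).
  x = 1: rhs = 9, matching y values: 3, 20 (2 points).
  x = 2: rhs = 19, matching y values: none (0 points).
  x = 3: rhs = 18, matching y values: 8, 15 (2 points).
  x = 4: rhs = 12, matching y values: 9, 14 (2 points).
  x = 5: rhs = 7, matching y values: none (0 points).
  x = 6: rhs = 9, matching y values: 3, 20 (2 points).
  x = 7: rhs = 1, matching y values: 1, 22 (2 points).
  x = 8: rhs = 12, matching y values: 9, 14 (2 points).
  x = 9: rhs = 2, matching y values: 5, 18 (2 points).
  x = 10: rhs = 0, matching y values: 0 (1 points).
  x = 11: rhs = 12, matching y values: 9, 14 (2 points).
  x = 12: rhs = 21, matching y values: none (0 points).
  x = 13: rhs = 10, matching y values: none (0 points).
  x = 14: rhs = 8, matching y values: 10, 13 (2 points).
  x = 15: rhs = 21, matching y values: none (0 points).
  x = 16: rhs = 9, matching y values: 3, 20 (2 points).
  x = 17: rhs = 1, matching y values: 1, 22 (2 points).
  x = 18: rhs = 3, matching y values: 7, 16 (2 points).
  x = 19: rhs = 21, matching y values: none (0 points).
  x = 20: rhs = 15, matching y values: none (0 points).
  x = 21: rhs = 14, matching y values: none (0 points).
  x = 22: rhs = 1, matching y values: 1, 22 (2 points).
Total affine count: 27.
Full point count |E(F_23)| = 27 + 1 = 28.
Hasse bound: |28 − (23+1)| = |4| = 4 ≤ 2√23 ≈ 9.5917 ✓.


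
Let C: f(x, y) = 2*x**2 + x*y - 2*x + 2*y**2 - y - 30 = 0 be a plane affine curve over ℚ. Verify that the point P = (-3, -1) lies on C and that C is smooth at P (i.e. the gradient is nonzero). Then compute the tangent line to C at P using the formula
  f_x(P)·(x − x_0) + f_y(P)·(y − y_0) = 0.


Tangent line at P: -15*x - 8*y - 53 = 0.

Step 1: f(-3, -1) = 0, so P lies on C.
Step 2: partial derivatives
  f_x(x, y) = 4*x + y - 2, f_y(x, y) = x + 4*y - 1.
  f_x(P) = -15, f_y(P) = -8 (gradient nonzero, so P is smooth).
Step 3: tangent line at P: -15·(x − -3) + -8·(y − -1) = 0.
Expanding: -15*x - 8*y - 53 = 0.


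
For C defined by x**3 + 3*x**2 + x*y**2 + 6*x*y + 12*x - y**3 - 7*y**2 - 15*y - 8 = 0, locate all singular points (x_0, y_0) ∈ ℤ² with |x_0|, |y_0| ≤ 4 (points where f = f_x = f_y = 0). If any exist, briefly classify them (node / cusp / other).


Singular points: {(-1, -3)}; classification: cusp.

Compute partial derivatives:
  f_x = 3*x**2 + 6*x + y**2 + 6*y + 12.
  f_y = 2*x*y + 6*x - 3*y**2 - 14*y - 15.
Scan x_0 ∈ {−4, ..., 4}. For each x_0, f_y(x_0, y) is a polynomial in y; find its integer roots y ∈ {−4, ..., 4}, then test f_x and f at those candidates.
  x = -4: f_y(-4, y) = -3*y**2 - 22*y - 39; vanishes at y ∈ {-3}. (-4, -3): f_x = 27 ≠ 0.
  x = -3: f_y(-3, y) = -3*y**2 - 20*y - 33; vanishes at y ∈ {-3}. (-3, -3): f_x = 12 ≠ 0.
  x = -2: f_y(-2, y) = -3*y**2 - 18*y - 27; vanishes at y ∈ {-3}. (-2, -3): f_x = 3 ≠ 0.
  x = -1: f_y(-1, y) = -3*y**2 - 16*y - 21; vanishes at y ∈ {-3}. (-1, -3): f_x = 0, f = 0 — SINGULAR.
  x = 0: f_y(0, y) = -3*y**2 - 14*y - 15; vanishes at y ∈ {-3}. (0, -3): f_x = 3 ≠ 0.
  x = 1: f_y(1, y) = -3*y**2 - 12*y - 9; vanishes at y ∈ {-3, -1}. (1, -3): f_x = 12 ≠ 0; (1, -1): f_x = 16 ≠ 0.
  x = 2: f_y(2, y) = -3*y**2 - 10*y - 3; vanishes at y ∈ {-3}. (2, -3): f_x = 27 ≠ 0.
  x = 3: f_y(3, y) = -3*y**2 - 8*y + 3; vanishes at y ∈ {-3}. (3, -3): f_x = 48 ≠ 0.
  x = 4: f_y(4, y) = -3*y**2 - 6*y + 9; vanishes at y ∈ {-3, 1}. (4, -3): f_x = 75 ≠ 0; (4, 1): f_x = 91 ≠ 0.
Only singular point on the grid: (-1, -3).
Classify: substitute x = -1 + u, y = -3 + v and expand: f = u**3 + u*v**2 - v**3 + v**2.
No constant or linear terms (consistent with a singular point). Quadratic part: v**2. Cubic part: u**3 + u*v**2 - v**3.
The quadratic part v**2 is a perfect square, so there is a single (double) tangent line v = 0, i.e. y = -3. Restricting the cubic part to that line (v = 0) leaves u**3 ≠ 0, so f is not divisible by v and the branch is v² ≈ -u**3 to lowest order — this is a cusp.
Classification: cusp.


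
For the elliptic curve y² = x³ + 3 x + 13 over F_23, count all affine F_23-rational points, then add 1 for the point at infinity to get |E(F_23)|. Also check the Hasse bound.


Affine points = {(0, 6), (0, 17), (2, 2), (2, 21), (3, 7), (3, 16), (7, 3), (7, 20), (10, 10), (10, 13), (12, 11), (12, 12), (13, 8), (13, 15), (14, 4), (14, 19), (15, 11), (15, 12), (17, 3), (17, 20), (19, 11), (19, 12), (20, 0), (22, 3), (22, 20)}; affine count = 25; |E(F_23)| = 26.

Discriminant check: Δ ∝ 4a³ + 27b² = 4·3³ + 27·13² = 4·27 + 27·169 ≡ 2 (mod 23). Nonzero ⇒ E is nonsingular.
For each x ∈ F_23, compute rhs = x³ + 3·x + 13 mod 23, then count y ∈ F_23 with y² ≡ rhs.
  x = 0: rhs = 13, matching y values: 6, 17 (2 points).
  x = 1: rhs = 17, matching y values: none (0 points).
  x = 2: rhs = 4, matching y values: 2, 21 (2 points).
  x = 3: rhs = 3, matching y values: 7, 16 (2 points).
  x = 4: rhs = 20, matching y values: none (0 points).
  x = 5: rhs = 15, matching y values: none (0 points).
  x = 6: rhs = 17, matching y values: none (0 points).
  x = 7: rhs = 9, matching y values: 3, 20 (2 points).
  x = 8: rhs = 20, matching y values: none (0 points).
  x = 9: rhs = 10, matching y values: none (0 points).
  x = 10: rhs = 8, matching y values: 10, 13 (2 points).
  x = 11: rhs = 20, matching y values: none (0 points).
  x = 12: rhs = 6, matching y values: 11, 12 (2 points).
  x = 13: rhs = 18, matching y values: 8, 15 (2 points).
  x = 14: rhs = 16, matching y values: 4, 19 (2 points).
  x = 15: rhs = 6, matching y values: 11, 12 (2 points).
  x = 16: rhs = 17, matching y values: none (0 points).
  x = 17: rhs = 9, matching y values: 3, 20 (2 points).
  x = 18: rhs = 11, matching y values: none (0 points).
  x = 19: rhs = 6, matching y values: 11, 12 (2 points).
  x = 20: rhs = 0, matching y values: 0 (1 points).
  x = 21: rhs = 22, matching y values: none (0 points).
  x = 22: rhs = 9, matching y values: 3, 20 (2 points).
Total affine count: 25.
Full point count |E(F_23)| = 25 + 1 = 26.
Hasse bound: |26 − (23+1)| = |2| = 2 ≤ 2√23 ≈ 9.5917 ✓.


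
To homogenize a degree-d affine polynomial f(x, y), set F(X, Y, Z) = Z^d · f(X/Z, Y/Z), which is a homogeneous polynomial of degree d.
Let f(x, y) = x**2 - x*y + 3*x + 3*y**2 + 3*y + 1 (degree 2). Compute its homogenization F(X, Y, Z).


F(X, Y, Z) = X**2 - X*Y + 3*X*Z + 3*Y**2 + 3*Y*Z + Z**2

deg(f) = 2.
Substitute x = X/Z, y = Y/Z into f, then multiply by Z^2.
  monomial 1·x^2·y^0 ↦ 1·X^2·Y^0·Z^0.
  monomial -1·x^1·y^1 ↦ -1·X^1·Y^1·Z^0.
  monomial 3·x^1·y^0 ↦ 3·X^1·Y^0·Z^1.
  monomial 3·x^0·y^2 ↦ 3·X^0·Y^2·Z^0.
  monomial 3·x^0·y^1 ↦ 3·X^0·Y^1·Z^1.
  monomial 1·x^0·y^0 ↦ 1·X^0·Y^0·Z^2.
Collecting: F(X, Y, Z) = X**2 - X*Y + 3*X*Z + 3*Y**2 + 3*Y*Z + Z**2.


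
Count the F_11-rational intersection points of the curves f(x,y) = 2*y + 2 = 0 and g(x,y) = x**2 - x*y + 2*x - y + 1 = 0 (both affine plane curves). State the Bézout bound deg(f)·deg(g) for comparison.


Common zeros: {(9, 10), (10, 10)}; count = 2; Bézout bound = 2.

deg(f) = 1, deg(g) = 2, so Bézout bound = 2.
Scan x ∈ F_11. For each x, list the y ∈ F_11 with f(x, y) ≡ 0 and those with g(x, y) ≡ 0 (mod 11); the common zeros in that column are the intersection.
  x = 0: f ≡ 0 at y ∈ {10}; g ≡ 0 at y ∈ {1}; common: ∅.
  x = 1: f ≡ 0 at y ∈ {10}; g ≡ 0 at y ∈ {2}; common: ∅.
  x = 2: f ≡ 0 at y ∈ {10}; g ≡ 0 at y ∈ {3}; common: ∅.
  x = 3: f ≡ 0 at y ∈ {10}; g ≡ 0 at y ∈ {4}; common: ∅.
  x = 4: f ≡ 0 at y ∈ {10}; g ≡ 0 at y ∈ {5}; common: ∅.
  x = 5: f ≡ 0 at y ∈ {10}; g ≡ 0 at y ∈ {6}; common: ∅.
  x = 6: f ≡ 0 at y ∈ {10}; g ≡ 0 at y ∈ {7}; common: ∅.
  x = 7: f ≡ 0 at y ∈ {10}; g ≡ 0 at y ∈ {8}; common: ∅.
  x = 8: f ≡ 0 at y ∈ {10}; g ≡ 0 at y ∈ {9}; common: ∅.
  x = 9: f ≡ 0 at y ∈ {10}; g ≡ 0 at y ∈ {10}; common: {10}.
  x = 10: f ≡ 0 at y ∈ {10}; g ≡ 0 at y ∈ {0, 1, 2, 3, 4, 5, 6, 7, 8, 9, 10}; common: {10}.
Collecting: common zeros = {(9, 10), (10, 10)}, so the count is 2.
Comparison with the Bézout bound: 2 ≤ 2 = deg(f)·deg(g), as expected for curves with no common component (the bound is attained).


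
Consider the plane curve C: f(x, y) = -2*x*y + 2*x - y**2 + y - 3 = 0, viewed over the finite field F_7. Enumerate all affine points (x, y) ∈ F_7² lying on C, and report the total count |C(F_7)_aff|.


Affine F_7-points: {(1, 2), (1, 4), (3, 3), (3, 6), (5, 0), (5, 5)}; count = 6.

For each of the 49 pairs (x, y) ∈ F_7², evaluate f(x, y) mod 7. Record the zeros.
  x = 0: [0↦4, 1↦4, 2↦2, 3↦5, 4↦6, 5↦5, 6↦2]  zeros at y ∈ ∅
  x = 1: [0↦6, 1↦4, 2↦0, 3↦1, 4↦0, 5↦4, 6↦6]  zeros at y ∈ {2, 4}
  x = 2: [0↦1, 1↦4, 2↦5, 3↦4, 4↦1, 5↦3, 6↦3]  zeros at y ∈ ∅
  x = 3: [0↦3, 1↦4, 2↦3, 3↦0, 4↦2, 5↦2, 6↦0]  zeros at y ∈ {3, 6}
  x = 4: [0↦5, 1↦4, 2↦1, 3↦3, 4↦3, 5↦1, 6↦4]  zeros at y ∈ ∅
  x = 5: [0↦0, 1↦4, 2↦6, 3↦6, 4↦4, 5↦0, 6↦1]  zeros at y ∈ {0, 5}
  x = 6: [0↦2, 1↦4, 2↦4, 3↦2, 4↦5, 5↦6, 6↦5]  zeros at y ∈ ∅
Collecting zeros: affine points = {(1, 2), (1, 4), (3, 3), (3, 6), (5, 0), (5, 5)}.
Total count |C(F_7)_aff| = 6.


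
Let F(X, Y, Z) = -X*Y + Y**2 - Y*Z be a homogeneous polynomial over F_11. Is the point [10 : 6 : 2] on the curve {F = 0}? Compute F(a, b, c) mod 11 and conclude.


F(10,6,2) ≡ 8 (mod 11); P is NOT on the curve.

Evaluate F(10, 6, 2) term-by-term (mod 11).
  -X*Y ↦ -1·10·6·1 = -60
  Y**2 ↦ 1·1·36·1 = 36
  -Y*Z ↦ -1·1·6·2 = -12
Sum: F(10, 6, 2) = (-60) + (36) + (-12) = -36.
Reducing mod 11: -36 ≡ 8 (mod 11).
Since F(a, b, c) ≡ 8 ≠ 0 (mod 11), P does NOT lie on the curve.
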